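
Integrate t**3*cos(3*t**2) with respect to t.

Let u = t², du = 2t dt; rewrite as (1/2)∫ u^1·cos(3u) du.
Now integrate by parts 1 time.

t**2*sin(3*t**2)/6 + cos(3*t**2)/18 + C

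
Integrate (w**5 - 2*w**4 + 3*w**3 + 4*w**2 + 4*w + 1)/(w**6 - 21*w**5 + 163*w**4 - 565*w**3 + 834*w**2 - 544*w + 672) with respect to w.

Factor the denominator: (w - 7)*(w - 6)*(w - 4)**2*(w**2 + 1).
Partial-fraction decomposition: -(1593*w + 3601)/(534650*(w**2 + 1)) + 125741/(10404*(w - 4)) + 785/(102*(w - 4)**2) - 6001/(148*(w - 6)) + 13259/(450*(w - 7)).
Integrate each term; A/(w−a) gives A·log|w−a|; the (Bw+D)/(w²+p²) term gives a log and an atan.

13259*log(w - 7)/450 - 6001*log(w - 6)/148 + 125741*log(w - 4)/10404 - 1593*log(w**2 + 1)/1069300 - 3601*atan(w)/534650 - 785/(102*w - 408) + C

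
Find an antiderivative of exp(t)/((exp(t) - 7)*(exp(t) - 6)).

log(exp(t) - 7) - log(exp(t) - 6) + C

Let u = e^t, du = e^t dt.
The integral becomes ∫ du/((u-6)(u-7)); decompose into partial fractions.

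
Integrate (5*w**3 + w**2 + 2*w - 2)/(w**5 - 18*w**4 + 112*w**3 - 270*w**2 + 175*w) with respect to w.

Factor the denominator: w*(w - 7)*(w - 5)**2*(w - 1).
Partial-fraction decomposition: -1/(16*(w - 1)) - 4199/(400*(w - 5)) - 329/(20*(w - 5)**2) + 74/(7*(w - 7)) - 2/(175*w).
Integrate each term; A/(w−a) gives A·log|w−a|; A/(w−a)² gives −A/(w−a).

-2*log(w)/175 + 74*log(w - 7)/7 - 4199*log(w - 5)/400 - log(w - 1)/16 + 329/(20*w - 100) + C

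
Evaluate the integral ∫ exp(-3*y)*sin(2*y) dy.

Let I denote the integral. Integrate by parts with u = sin(2*y), dv = exp(-3*y) dy, so v = -exp(-3*y)/3: I = -exp(-3*y)*sin(2*y)/3 + (2/3)·∫ exp(-3*y)*cos(2*y) dy.
Apply parts again with u = cos(2*y), dv = exp(-3*y) dy: ∫ exp(-3*y)*cos(2*y) dy = -exp(-3*y)*cos(2*y)/3 − (2/3)·I. Substituting back brings back I: I = -exp(-3*y)*sin(2*y)/3 - 2*exp(-3*y)*cos(2*y)/9 − (4/9)·I.
Solving for I: (1 + 4/9)·I equals the remaining terms, so I = (9/13)·(-exp(-3*y)*sin(2*y)/3 - 2*exp(-3*y)*cos(2*y)/9).

-3*exp(-3*y)*sin(2*y)/13 - 2*exp(-3*y)*cos(2*y)/13 + C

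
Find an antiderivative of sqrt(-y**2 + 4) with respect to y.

Substitute y = 2·sin(θ), so dy = 2·cos(θ) dθ and the radical becomes sqrt(-y**2 + 4) = 2·cos(θ) by the Pythagorean identity.
Integrate the resulting trig expression in θ, then back-substitute θ = asin(y/2), sin(θ) = y/2, cos(θ) = sqrt(-y**2 + 4)/2 (absorbing any constant into C).

y*sqrt(-y**2 + 4)/2 + 2*asin(y/2) + C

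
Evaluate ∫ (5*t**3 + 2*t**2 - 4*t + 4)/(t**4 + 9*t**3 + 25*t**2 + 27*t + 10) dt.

Factor the denominator: (t + 1)**2*(t + 2)*(t + 5).
Partial-fraction decomposition: 551/(48*(t + 5)) - 20/(3*(t + 2)) + 3/(16*(t + 1)) + 5/(4*(t + 1)**2).
Integrate each term; A/(t−a) gives A·log|t−a|; A/(t−a)² gives −A/(t−a).

3*log(t + 1)/16 - 20*log(t + 2)/3 + 551*log(t + 5)/48 - 5/(4*t + 4) + C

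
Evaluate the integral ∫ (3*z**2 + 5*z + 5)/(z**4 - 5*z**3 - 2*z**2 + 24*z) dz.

Factor the denominator: z*(z - 4)*(z - 3)*(z + 2).
Partial-fraction decomposition: -7/(60*(z + 2)) - 47/(15*(z - 3)) + 73/(24*(z - 4)) + 5/(24*z).
Integrate each term: A/(z−a) contributes A·log|z−a|.

5*log(z)/24 + 73*log(z - 4)/24 - 47*log(z - 3)/15 - 7*log(z + 2)/60 + C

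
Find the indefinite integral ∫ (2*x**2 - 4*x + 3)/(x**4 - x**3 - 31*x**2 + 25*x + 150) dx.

33*log(x - 5)/140 - 9*log(x - 3)/80 + 19*log(x + 2)/105 - 73*log(x + 5)/240 + C

Factor the denominator: (x - 5)*(x - 3)*(x + 2)*(x + 5).
Partial-fraction decomposition: -73/(240*(x + 5)) + 19/(105*(x + 2)) - 9/(80*(x - 3)) + 33/(140*(x - 5)).
Integrate each term: A/(x−a) contributes A·log|x−a|.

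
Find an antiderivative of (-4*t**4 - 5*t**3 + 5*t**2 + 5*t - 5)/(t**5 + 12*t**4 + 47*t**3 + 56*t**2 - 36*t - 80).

Factor the denominator: (t - 1)*(t + 2)**2*(t + 4)*(t + 5).
Partial-fraction decomposition: -890/(27*(t + 5)) + 649/(20*(t + 4)) - 125/(36*(t + 2)) + 19/(18*(t + 2)**2) - 2/(135*(t - 1)).
Integrate each term; A/(t−a) gives A·log|t−a|; A/(t−a)² gives −A/(t−a).

-2*log(t - 1)/135 - 125*log(t + 2)/36 + 649*log(t + 4)/20 - 890*log(t + 5)/27 - 19/(18*t + 36) + C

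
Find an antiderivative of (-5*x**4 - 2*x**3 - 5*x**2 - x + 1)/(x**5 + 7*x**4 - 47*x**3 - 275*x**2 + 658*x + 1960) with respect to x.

Factor the denominator: (x - 5)*(x - 4)*(x + 2)*(x + 7)**2.
Partial-fraction decomposition: -31766/(9075*(x + 7)) + 963/(55*(x + 7)**2) - 27/(350*(x + 2)) + 497/(242*(x - 4)) - 73/(21*(x - 5)).
Integrate each term; A/(x−a) gives A·log|x−a|; A/(x−a)² gives −A/(x−a).

-73*log(x - 5)/21 + 497*log(x - 4)/242 - 27*log(x + 2)/350 - 31766*log(x + 7)/9075 - 963/(55*x + 385) + C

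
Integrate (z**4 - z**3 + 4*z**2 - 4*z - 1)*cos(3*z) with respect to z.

Use integration by parts with u = z**4 - z**3 + 4*z**2 - 4*z - 1, dv = cos(3*z) dz, so v = sin(3*z)/3.
Apply parts 4 times (tabular method): alternate signs, differentiate u down to 0, integrate dv up.

z**4*sin(3*z)/3 - z**3*sin(3*z)/3 + 4*z**3*cos(3*z)/9 + 8*z**2*sin(3*z)/9 - z**2*cos(3*z)/3 - 10*z*sin(3*z)/9 + 16*z*cos(3*z)/27 - 43*sin(3*z)/81 - 10*cos(3*z)/27 + C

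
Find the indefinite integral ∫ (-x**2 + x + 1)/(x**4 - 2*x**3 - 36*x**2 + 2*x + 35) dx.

-41*log(x - 7)/576 - log(x - 1)/72 - log(x + 1)/64 + 29*log(x + 5)/288 + C

Factor the denominator: (x - 7)*(x - 1)*(x + 1)*(x + 5).
Partial-fraction decomposition: 29/(288*(x + 5)) - 1/(64*(x + 1)) - 1/(72*(x - 1)) - 41/(576*(x - 7)).
Integrate each term: A/(x−a) contributes A·log|x−a|.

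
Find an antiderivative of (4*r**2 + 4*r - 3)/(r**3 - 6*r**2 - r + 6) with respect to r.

Factor the denominator: (r - 6)*(r - 1)*(r + 1).
Partial-fraction decomposition: -3/(14*(r + 1)) - 1/(2*(r - 1)) + 33/(7*(r - 6)).
Integrate each term: A/(r−a) contributes A·log|r−a|.

33*log(r - 6)/7 - log(r - 1)/2 - 3*log(r + 1)/14 + C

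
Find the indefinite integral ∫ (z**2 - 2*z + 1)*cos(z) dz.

z**2*sin(z) - 2*z*sin(z) + 2*z*cos(z) - sin(z) - 2*cos(z) + C

Use integration by parts with u = z**2 - 2*z + 1, dv = cos(z) dz, so v = sin(z).
Apply parts 2 times (tabular method): alternate signs, differentiate u down to 0, integrate dv up.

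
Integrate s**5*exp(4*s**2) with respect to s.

(8*s**4 - 4*s**2 + 1)*exp(4*s**2)/64 + C

Let u = s², du = 2s ds; rewrite as (1/2)∫ u^2·exp(4u) du.
Now integrate by parts 2 times.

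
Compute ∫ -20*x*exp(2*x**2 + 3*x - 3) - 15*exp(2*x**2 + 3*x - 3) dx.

-5*exp(2*x**2 + 3*x - 3) + C

Let u = 2*x**2 + 3*x - 3, so du = (4*x + 3) dx.
Rewriting, the integral becomes -5·∫ e^u du = -5·e^u.
Substituting back, u = 2*x**2 + 3*x - 3.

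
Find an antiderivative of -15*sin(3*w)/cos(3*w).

5*log(cos(3*w)) + C

Let u = cos(3*w), so du = (-3*sin(3*w)) dw.
Rewriting, the integral becomes 5·∫ 1/u du = 5·log(u).
Substituting back, u = cos(3*w).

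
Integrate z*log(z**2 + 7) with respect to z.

Let u = z**2 + 7, so du = (2*z) dz.
The integral becomes (1/2)·∫ log(u) du; integrate by parts with u′=log(u), dv′=du.

z**2*log(z**2 + 7)/2 - z**2/2 + 7*log(z**2 + 7)/2 + C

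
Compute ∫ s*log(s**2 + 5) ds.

Let u = s**2 + 5, so du = (2*s) ds.
The integral becomes (1/2)·∫ log(u) du; integrate by parts with u′=log(u), dv′=du.

s**2*log(s**2 + 5)/2 - s**2/2 + 5*log(s**2 + 5)/2 + C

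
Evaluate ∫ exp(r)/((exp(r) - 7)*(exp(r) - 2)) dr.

Let u = e^r, du = e^r dr.
The integral becomes ∫ du/((u-2)(u-7)); decompose into partial fractions.

log(exp(r) - 7)/5 - log(exp(r) - 2)/5 + C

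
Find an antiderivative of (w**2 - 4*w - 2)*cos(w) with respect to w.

Use integration by parts with u = w**2 - 4*w - 2, dv = cos(w) dw, so v = sin(w).
Apply parts 2 times (tabular method): alternate signs, differentiate u down to 0, integrate dv up.

w**2*sin(w) - 4*w*sin(w) + 2*w*cos(w) - 4*sin(w) - 4*cos(w) + C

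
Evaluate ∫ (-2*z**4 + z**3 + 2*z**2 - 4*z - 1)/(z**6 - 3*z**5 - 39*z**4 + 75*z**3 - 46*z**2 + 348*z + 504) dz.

-2195*log(z - 7)/11024 + 5*log(z - 3)/72 + log(z + 1)/400 + 2713*log(z + 6)/23400 + 119*log(z**2 + 4)/21200 - 617*atan(z/2)/10600 + C

Factor the denominator: (z - 7)*(z - 3)*(z + 1)*(z + 6)*(z**2 + 4).
Partial-fraction decomposition: (119*z - 1234)/(10600*(z**2 + 4)) + 2713/(23400*(z + 6)) + 1/(400*(z + 1)) + 5/(72*(z - 3)) - 2195/(11024*(z - 7)).
Integrate each term; A/(z−a) gives A·log|z−a|; the (Bz+D)/(z²+p²) term gives a log and an atan.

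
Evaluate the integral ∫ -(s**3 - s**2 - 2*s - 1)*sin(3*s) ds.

s**3*cos(3*s)/3 - s**2*sin(3*s)/3 - s**2*cos(3*s)/3 + 2*s*sin(3*s)/9 - 8*s*cos(3*s)/9 + 8*sin(3*s)/27 - 7*cos(3*s)/27 + C

Use integration by parts with u = s**3 - s**2 - 2*s - 1, dv = -sin(3*s) ds, so v = cos(3*s)/3.
Apply parts 3 times (tabular method): alternate signs, differentiate u down to 0, integrate dv up.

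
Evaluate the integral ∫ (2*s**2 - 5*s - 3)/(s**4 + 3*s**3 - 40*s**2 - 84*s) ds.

Factor the denominator: s*(s - 6)*(s + 2)*(s + 7).
Partial-fraction decomposition: -2/(7*(s + 7)) + 3/(16*(s + 2)) + 1/(16*(s - 6)) + 1/(28*s).
Integrate each term: A/(s−a) contributes A·log|s−a|.

log(s)/28 + log(s - 6)/16 + 3*log(s + 2)/16 - 2*log(s + 7)/7 + C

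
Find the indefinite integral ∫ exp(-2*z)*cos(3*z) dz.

Let I denote the integral. Integrate by parts with u = cos(3*z), dv = exp(-2*z) dz, so v = -exp(-2*z)/2: I = -exp(-2*z)*cos(3*z)/2 − (3/2)·∫ exp(-2*z)*sin(3*z) dz.
Apply parts again with u = sin(3*z), dv = exp(-2*z) dz: ∫ exp(-2*z)*sin(3*z) dz = -exp(-2*z)*sin(3*z)/2 + (3/2)·I. Substituting back brings back I: I = 3*exp(-2*z)*sin(3*z)/4 - exp(-2*z)*cos(3*z)/2 − (9/4)·I.
Solving for I: (1 + 9/4)·I equals the remaining terms, so I = (4/13)·(3*exp(-2*z)*sin(3*z)/4 - exp(-2*z)*cos(3*z)/2).

3*exp(-2*z)*sin(3*z)/13 - 2*exp(-2*z)*cos(3*z)/13 + C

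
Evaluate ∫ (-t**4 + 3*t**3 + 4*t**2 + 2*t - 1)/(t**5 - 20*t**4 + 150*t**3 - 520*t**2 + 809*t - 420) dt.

-1163*log(t - 7)/144 + 141*log(t - 5)/16 + 7*log(t - 4)/9 - 41*log(t - 3)/16 + 7*log(t - 1)/144 + C

Factor the denominator: (t - 7)*(t - 5)*(t - 4)*(t - 3)*(t - 1).
Partial-fraction decomposition: 7/(144*(t - 1)) - 41/(16*(t - 3)) + 7/(9*(t - 4)) + 141/(16*(t - 5)) - 1163/(144*(t - 7)).
Integrate each term: A/(t−a) contributes A·log|t−a|.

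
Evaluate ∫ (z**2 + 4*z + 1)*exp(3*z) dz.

Use integration by parts with u = z**2 + 4*z + 1, dv = exp(3*z) dz, so v = exp(3*z)/3.
Apply parts 2 times (tabular method): alternate signs, differentiate u down to 0, integrate dv up.

(9*z**2 + 30*z - 1)*exp(3*z)/27 + C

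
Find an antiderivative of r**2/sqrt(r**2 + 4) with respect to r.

Substitute r = 2·tan(θ), so dr = 2·sec(θ)^2 dθ and the radical becomes sqrt(r**2 + 4) = 2·sec(θ) by the Pythagorean identity.
Integrate the resulting trig expression in θ, then back-substitute tan(θ) = r/2, sec(θ) = sqrt(r**2 + 4)/2 (absorbing any constant into C).

r*sqrt(r**2 + 4)/2 - 2*log(r + sqrt(r**2 + 4)) + C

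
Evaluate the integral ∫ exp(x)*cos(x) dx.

Let I denote the integral. Integrate by parts with u = cos(x), dv = exp(x) dx, so v = exp(x): I = exp(x)*cos(x) + ∫ exp(x)*sin(x) dx.
Apply parts again with u = sin(x), dv = exp(x) dx: ∫ exp(x)*sin(x) dx = exp(x)*sin(x) − I. Substituting back brings back I: I = exp(x)*sin(x) + exp(x)*cos(x) − I.
Solving for I: (1 + 1)·I equals the remaining terms, so I = (1/2)·(exp(x)*sin(x) + exp(x)*cos(x)).

exp(x)*sin(x)/2 + exp(x)*cos(x)/2 + C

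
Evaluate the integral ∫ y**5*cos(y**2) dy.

y**4*sin(y**2)/2 + y**2*cos(y**2) - sin(y**2) + C

Let u = y², du = 2y dy; rewrite as (1/2)∫ u^2·cos(1u) du.
Now integrate by parts 2 times.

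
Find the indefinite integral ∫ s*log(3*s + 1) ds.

Use integration by parts with u = log(3*s + 1), dv = s ds.
Then du = 3/(3*s + 1) ds and v = s**2/2.

s**2*log(3*s + 1)/2 - s**2/4 + s/6 - log(3*s + 1)/18 + C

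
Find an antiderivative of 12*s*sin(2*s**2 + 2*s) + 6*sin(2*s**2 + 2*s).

Let u = 2*s**2 + 2*s, so du = (4*s + 2) ds.
Rewriting, the integral becomes 3·∫ sin(u) du = 3·-cos(u).
Substituting back, u = 2*s**2 + 2*s.

-3*cos(2*s**2 + 2*s) + C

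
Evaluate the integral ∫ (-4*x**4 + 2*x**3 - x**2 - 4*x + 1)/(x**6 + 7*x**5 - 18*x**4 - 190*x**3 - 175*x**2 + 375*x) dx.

log(x)/375 - 1147*log(x - 5)/8000 + log(x - 1)/96 + 187*log(x + 3)/192 - 2531*log(x + 5)/3000 + 459/(100*x + 500) + C

Factor the denominator: x*(x - 5)*(x - 1)*(x + 3)*(x + 5)**2.
Partial-fraction decomposition: -2531/(3000*(x + 5)) - 459/(100*(x + 5)**2) + 187/(192*(x + 3)) + 1/(96*(x - 1)) - 1147/(8000*(x - 5)) + 1/(375*x).
Integrate each term; A/(x−a) gives A·log|x−a|; A/(x−a)² gives −A/(x−a).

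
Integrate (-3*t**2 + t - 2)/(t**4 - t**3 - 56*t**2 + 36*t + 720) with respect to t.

Factor the denominator: (t - 6)*(t - 5)*(t + 4)*(t + 6).
Partial-fraction decomposition: 29/(66*(t + 6)) - 3/(10*(t + 4)) + 8/(11*(t - 5)) - 13/(15*(t - 6)).
Integrate each term: A/(t−a) contributes A·log|t−a|.

-13*log(t - 6)/15 + 8*log(t - 5)/11 - 3*log(t + 4)/10 + 29*log(t + 6)/66 + C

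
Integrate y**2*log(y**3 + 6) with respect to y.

y**3*log(y**3 + 6)/3 - y**3/3 + 2*log(y**3 + 6) + C

Let u = y**3 + 6, so du = (3*y**2) dy.
The integral becomes (1/3)·∫ log(u) du; integrate by parts with u′=log(u), dv′=du.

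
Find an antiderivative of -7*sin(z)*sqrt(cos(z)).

14*cos(z)**(3/2)/3 + C

Let u = cos(z), so du = (-sin(z)) dz.
Rewriting, the integral becomes 7·∫ √u du = 7·(2/3)u^(3/2).
Substituting back, u = cos(z).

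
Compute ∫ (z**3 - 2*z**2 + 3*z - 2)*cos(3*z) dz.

Use integration by parts with u = z**3 - 2*z**2 + 3*z - 2, dv = cos(3*z) dz, so v = sin(3*z)/3.
Apply parts 3 times (tabular method): alternate signs, differentiate u down to 0, integrate dv up.

z**3*sin(3*z)/3 - 2*z**2*sin(3*z)/3 + z**2*cos(3*z)/3 + 7*z*sin(3*z)/9 - 4*z*cos(3*z)/9 - 14*sin(3*z)/27 + 7*cos(3*z)/27 + C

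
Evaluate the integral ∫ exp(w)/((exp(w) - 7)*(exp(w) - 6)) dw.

Let u = e^w, du = e^w dw.
The integral becomes ∫ du/((u-7)(u-6)); decompose into partial fractions.

log(exp(w) - 7) - log(exp(w) - 6) + C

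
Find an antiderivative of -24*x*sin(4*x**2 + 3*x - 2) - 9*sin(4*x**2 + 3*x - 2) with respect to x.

Let u = 4*x**2 + 3*x - 2, so du = (8*x + 3) dx.
Rewriting, the integral becomes -3·∫ sin(u) du = -3·-cos(u).
Substituting back, u = 4*x**2 + 3*x - 2.

3*cos(4*x**2 + 3*x - 2) + C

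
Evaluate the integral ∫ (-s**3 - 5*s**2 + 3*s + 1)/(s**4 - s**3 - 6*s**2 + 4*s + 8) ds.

-67*log(s - 2)/48 - 2*log(s + 1)/3 + 17*log(s + 2)/16 + 7/(4*s - 8) + C

Factor the denominator: (s - 2)**2*(s + 1)*(s + 2).
Partial-fraction decomposition: 17/(16*(s + 2)) - 2/(3*(s + 1)) - 67/(48*(s - 2)) - 7/(4*(s - 2)**2).
Integrate each term; A/(s−a) gives A·log|s−a|; A/(s−a)² gives −A/(s−a).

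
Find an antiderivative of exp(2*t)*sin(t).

2*exp(2*t)*sin(t)/5 - exp(2*t)*cos(t)/5 + C

Let I denote the integral. Integrate by parts with u = sin(t), dv = exp(2*t) dt, so v = exp(2*t)/2: I = exp(2*t)*sin(t)/2 − (1/2)·∫ exp(2*t)*cos(t) dt.
Apply parts again with u = cos(t), dv = exp(2*t) dt: ∫ exp(2*t)*cos(t) dt = exp(2*t)*cos(t)/2 + (1/2)·I. Substituting back brings back I: I = exp(2*t)*sin(t)/2 - exp(2*t)*cos(t)/4 − (1/4)·I.
Solving for I: (1 + 1/4)·I equals the remaining terms, so I = (4/5)·(exp(2*t)*sin(t)/2 - exp(2*t)*cos(t)/4).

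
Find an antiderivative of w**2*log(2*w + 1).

w**3*log(2*w + 1)/3 - w**3/9 + w**2/12 - w/12 + log(2*w + 1)/24 + C

Use integration by parts with u = log(2*w + 1), dv = w**2 dw.
Then du = 2/(2*w + 1) dw and v = w**3/3.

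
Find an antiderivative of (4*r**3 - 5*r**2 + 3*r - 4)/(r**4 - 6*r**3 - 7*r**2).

-45*log(r)/49 + 143*log(r - 7)/49 + 2*log(r + 1) - 4/(7*r) + C

Factor the denominator: r**2*(r - 7)*(r + 1).
Partial-fraction decomposition: 2/(r + 1) + 143/(49*(r - 7)) - 45/(49*r) + 4/(7*r**2).
Integrate each term; A/(r−a) gives A·log|r−a|; A/(r−a)² gives −A/(r−a).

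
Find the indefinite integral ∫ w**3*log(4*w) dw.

Use integration by parts with u = log(4*w), dv = w**3 dw.
Then du = 1/w dw and v = w**4/4.

w**4*(log(w) + 2*log(2))/4 - w**4/16 + C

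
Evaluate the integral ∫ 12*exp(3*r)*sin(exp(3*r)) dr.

Let u = exp(3*r), so du = (3*exp(3*r)) dr.
Rewriting, the integral becomes 4·∫ sin(u) du = 4·-cos(u).
Substituting back, u = exp(3*r).

-4*cos(exp(3*r)) + C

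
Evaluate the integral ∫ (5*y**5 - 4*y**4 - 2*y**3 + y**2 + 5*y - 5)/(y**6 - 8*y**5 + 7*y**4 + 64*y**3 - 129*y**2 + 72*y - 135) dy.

Factor the denominator: (y - 5)*(y - 3)**2*(y + 3)*(y**2 + 1).
Partial-fraction decomposition: -(22*y - 59)/(650*(y**2 + 1)) + 187/(360*(y + 3)) - 9913/(900*(y - 3)) - 107/(15*(y - 3)**2) + 1615/(104*(y - 5)).
Integrate each term; A/(y−a) gives A·log|y−a|; the (By+D)/(y²+p²) term gives a log and an atan.

1615*log(y - 5)/104 - 9913*log(y - 3)/900 + 187*log(y + 3)/360 - 11*log(y**2 + 1)/650 + 59*atan(y)/650 + 107/(15*y - 45) + C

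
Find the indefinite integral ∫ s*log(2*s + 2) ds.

s**2*log(2*s + 2)/2 - s**2/4 + s/2 - log(s + 1)/2 + C

Use integration by parts with u = log(2*s + 2), dv = s ds.
Then du = 2/(2*s + 2) ds and v = s**2/2.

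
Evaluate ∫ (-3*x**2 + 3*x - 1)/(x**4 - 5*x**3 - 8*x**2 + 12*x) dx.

-log(x)/12 - 91*log(x - 6)/240 + log(x - 1)/15 + 19*log(x + 2)/48 + C

Factor the denominator: x*(x - 6)*(x - 1)*(x + 2).
Partial-fraction decomposition: 19/(48*(x + 2)) + 1/(15*(x - 1)) - 91/(240*(x - 6)) - 1/(12*x).
Integrate each term: A/(x−a) contributes A·log|x−a|.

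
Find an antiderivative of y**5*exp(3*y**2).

(9*y**4 - 6*y**2 + 2)*exp(3*y**2)/54 + C

Let u = y², du = 2y dy; rewrite as (1/2)∫ u^2·exp(3u) du.
Now integrate by parts 2 times.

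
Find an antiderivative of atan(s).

Use integration by parts with u = arctan(s), dv = ds.
Then du = 1/(s**2 + 1) ds.

s*atan(s) - log(s**2 + 1)/2 + C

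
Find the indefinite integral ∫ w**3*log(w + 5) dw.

w**4*log(w + 5)/4 - w**4/16 + 5*w**3/12 - 25*w**2/8 + 125*w/4 - 625*log(w + 5)/4 + C

Use integration by parts with u = log(w + 5), dv = w**3 dw.
Then du = 1/(w + 5) dw and v = w**4/4.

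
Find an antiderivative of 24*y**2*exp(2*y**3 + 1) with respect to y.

4*exp(2*y**3 + 1) + C

Let u = 2*y**3 + 1, so du = (6*y**2) dy.
Rewriting, the integral becomes 4·∫ e^u du = 4·e^u.
Substituting back, u = 2*y**3 + 1.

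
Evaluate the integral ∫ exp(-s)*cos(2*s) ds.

2*exp(-s)*sin(2*s)/5 - exp(-s)*cos(2*s)/5 + C

Let I denote the integral. Integrate by parts with u = cos(2*s), dv = exp(-s) ds, so v = -exp(-s): I = -exp(-s)*cos(2*s) − 2·∫ exp(-s)*sin(2*s) ds.
Apply parts again with u = sin(2*s), dv = exp(-s) ds: ∫ exp(-s)*sin(2*s) ds = -exp(-s)*sin(2*s) + 2·I. Substituting back brings back I: I = 2*exp(-s)*sin(2*s) - exp(-s)*cos(2*s) − 4·I.
Solving for I: (1 + 4)·I equals the remaining terms, so I = (1/5)·(2*exp(-s)*sin(2*s) - exp(-s)*cos(2*s)).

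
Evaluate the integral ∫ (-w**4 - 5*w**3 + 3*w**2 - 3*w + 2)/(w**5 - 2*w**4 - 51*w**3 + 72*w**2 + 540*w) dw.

Factor the denominator: w*(w - 6)*(w - 5)*(w + 3)*(w + 6).
Partial-fraction decomposition: -1/(27*(w + 6)) - 23/(162*(w + 3)) + 27/(10*(w - 5)) - 571/(162*(w - 6)) + 1/(270*w).
Integrate each term: A/(w−a) contributes A·log|w−a|.

log(w)/270 - 571*log(w - 6)/162 + 27*log(w - 5)/10 - 23*log(w + 3)/162 - log(w + 6)/27 + C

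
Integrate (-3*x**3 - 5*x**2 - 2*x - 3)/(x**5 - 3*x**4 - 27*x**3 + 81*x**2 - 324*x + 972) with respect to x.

-281*log(x - 6)/540 + 5*log(x - 3)/18 + 53*log(x + 6)/540 + 13*log(x**2 + 9)/180 - 11*atan(x/3)/270 + C

Factor the denominator: (x - 6)*(x - 3)*(x + 6)*(x**2 + 9).
Partial-fraction decomposition: (13*x - 11)/(90*(x**2 + 9)) + 53/(540*(x + 6)) + 5/(18*(x - 3)) - 281/(540*(x - 6)).
Integrate each term; A/(x−a) gives A·log|x−a|; the (Bx+D)/(x²+p²) term gives a log and an atan.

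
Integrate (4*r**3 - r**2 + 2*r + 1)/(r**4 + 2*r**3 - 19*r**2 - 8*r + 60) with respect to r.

53*log(r - 3)/20 - 33*log(r - 2)/28 - 13*log(r + 2)/20 + 89*log(r + 5)/28 + C

Factor the denominator: (r - 3)*(r - 2)*(r + 2)*(r + 5).
Partial-fraction decomposition: 89/(28*(r + 5)) - 13/(20*(r + 2)) - 33/(28*(r - 2)) + 53/(20*(r - 3)).
Integrate each term: A/(r−a) contributes A·log|r−a|.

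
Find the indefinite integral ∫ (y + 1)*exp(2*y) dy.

(2*y + 1)*exp(2*y)/4 + C

Use integration by parts with u = y + 1, dv = exp(2*y) dy, so v = exp(2*y)/2.
Apply parts 1 times (tabular method): alternate signs, differentiate u down to 0, integrate dv up.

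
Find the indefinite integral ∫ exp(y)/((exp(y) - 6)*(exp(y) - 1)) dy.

log(exp(y) - 6)/5 - log(exp(y) - 1)/5 + C

Let u = e^y, du = e^y dy.
The integral becomes ∫ du/((u-1)(u-6)); decompose into partial fractions.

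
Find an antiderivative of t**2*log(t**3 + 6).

Let u = t**3 + 6, so du = (3*t**2) dt.
The integral becomes (1/3)·∫ log(u) du; integrate by parts with u′=log(u), dv′=du.

t**3*log(t**3 + 6)/3 - t**3/3 + 2*log(t**3 + 6) + C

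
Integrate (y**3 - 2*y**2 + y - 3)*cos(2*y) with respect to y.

Use integration by parts with u = y**3 - 2*y**2 + y - 3, dv = cos(2*y) dy, so v = sin(2*y)/2.
Apply parts 3 times (tabular method): alternate signs, differentiate u down to 0, integrate dv up.

y**3*sin(2*y)/2 - y**2*sin(2*y) + 3*y**2*cos(2*y)/4 - y*sin(2*y)/4 - y*cos(2*y) - sin(2*y) - cos(2*y)/8 + C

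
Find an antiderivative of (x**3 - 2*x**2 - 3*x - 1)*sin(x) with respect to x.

-x**3*cos(x) + 3*x**2*sin(x) + 2*x**2*cos(x) - 4*x*sin(x) + 9*x*cos(x) - 9*sin(x) - 3*cos(x) + C

Use integration by parts with u = x**3 - 2*x**2 - 3*x - 1, dv = sin(x) dx, so v = -cos(x).
Apply parts 3 times (tabular method): alternate signs, differentiate u down to 0, integrate dv up.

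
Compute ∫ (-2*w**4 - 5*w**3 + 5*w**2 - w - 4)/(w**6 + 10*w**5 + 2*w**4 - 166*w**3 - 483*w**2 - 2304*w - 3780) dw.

Factor the denominator: (w - 5)*(w + 2)*(w + 6)*(w + 7)*(w**2 + 9).
Partial-fraction decomposition: -(655*w + 606)/(8874*(w**2 + 9)) + 2839/(3480*(w + 7)) - 133/(198*(w + 6)) - 1/(70*(w + 2)) - 1759/(31416*(w - 5)).
Integrate each term; A/(w−a) gives A·log|w−a|; the (Bw+D)/(w²+p²) term gives a log and an atan.

-1759*log(w - 5)/31416 - log(w + 2)/70 - 133*log(w + 6)/198 + 2839*log(w + 7)/3480 - 655*log(w**2 + 9)/17748 - 101*atan(w/3)/4437 + C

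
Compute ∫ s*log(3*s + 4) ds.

Use integration by parts with u = log(3*s + 4), dv = s ds.
Then du = 3/(3*s + 4) ds and v = s**2/2.

s**2*log(3*s + 4)/2 - s**2/4 + 2*s/3 - 8*log(3*s + 4)/9 + C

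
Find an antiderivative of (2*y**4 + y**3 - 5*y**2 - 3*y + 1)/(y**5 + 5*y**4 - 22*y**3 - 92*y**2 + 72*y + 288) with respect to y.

97*log(y - 4)/168 - 3*log(y - 2)/64 + 11*log(y + 2)/96 - 20*log(y + 3)/21 + 443*log(y + 6)/192 + C

Factor the denominator: (y - 4)*(y - 2)*(y + 2)*(y + 3)*(y + 6).
Partial-fraction decomposition: 443/(192*(y + 6)) - 20/(21*(y + 3)) + 11/(96*(y + 2)) - 3/(64*(y - 2)) + 97/(168*(y - 4)).
Integrate each term: A/(y−a) contributes A·log|y−a|.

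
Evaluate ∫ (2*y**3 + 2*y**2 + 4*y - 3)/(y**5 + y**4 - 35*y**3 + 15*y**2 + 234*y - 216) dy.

Factor the denominator: (y - 4)*(y - 3)*(y - 1)*(y + 3)*(y + 6).
Partial-fraction decomposition: -43/(210*(y + 6)) + 17/(168*(y + 3)) + 5/(168*(y - 1)) - 3/(4*(y - 3)) + 173/(210*(y - 4)).
Integrate each term: A/(y−a) contributes A·log|y−a|.

173*log(y - 4)/210 - 3*log(y - 3)/4 + 5*log(y - 1)/168 + 17*log(y + 3)/168 - 43*log(y + 6)/210 + C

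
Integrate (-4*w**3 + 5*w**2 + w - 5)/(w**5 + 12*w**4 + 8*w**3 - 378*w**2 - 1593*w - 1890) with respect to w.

Factor the denominator: (w - 6)*(w + 3)**2*(w + 5)*(w + 7).
Partial-fraction decomposition: 1605/(416*(w + 7)) - 615/(88*(w + 5)) + 8267/(2592*(w + 3)) - 145/(72*(w + 3)**2) - 683/(11583*(w - 6)).
Integrate each term; A/(w−a) gives A·log|w−a|; A/(w−a)² gives −A/(w−a).

-683*log(w - 6)/11583 + 8267*log(w + 3)/2592 - 615*log(w + 5)/88 + 1605*log(w + 7)/416 + 145/(72*w + 216) + C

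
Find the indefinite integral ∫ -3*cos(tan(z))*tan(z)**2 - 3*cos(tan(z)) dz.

-3*sin(tan(z)) + C

Let u = tan(z), so du = (tan(z)**2 + 1) dz.
Rewriting, the integral becomes -3·∫ cos(u) du = -3·sin(u).
Substituting back, u = tan(z).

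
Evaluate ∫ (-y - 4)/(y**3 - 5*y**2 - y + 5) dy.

Factor the denominator: (y - 5)*(y - 1)*(y + 1).
Partial-fraction decomposition: -1/(4*(y + 1)) + 5/(8*(y - 1)) - 3/(8*(y - 5)).
Integrate each term: A/(y−a) contributes A·log|y−a|.

-3*log(y - 5)/8 + 5*log(y - 1)/8 - log(y + 1)/4 + C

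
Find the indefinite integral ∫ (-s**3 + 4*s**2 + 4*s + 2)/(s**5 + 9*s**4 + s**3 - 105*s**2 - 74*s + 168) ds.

23*log(s - 3)/700 - 3*log(s - 1)/80 + 3*log(s + 2)/25 - 19*log(s + 4)/35 + 171*log(s + 7)/400 + C

Factor the denominator: (s - 3)*(s - 1)*(s + 2)*(s + 4)*(s + 7).
Partial-fraction decomposition: 171/(400*(s + 7)) - 19/(35*(s + 4)) + 3/(25*(s + 2)) - 3/(80*(s - 1)) + 23/(700*(s - 3)).
Integrate each term: A/(s−a) contributes A·log|s−a|.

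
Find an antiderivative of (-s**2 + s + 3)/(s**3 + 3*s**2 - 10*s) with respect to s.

-3*log(s)/10 + log(s - 2)/14 - 27*log(s + 5)/35 + C

Factor the denominator: s*(s - 2)*(s + 5).
Partial-fraction decomposition: -27/(35*(s + 5)) + 1/(14*(s - 2)) - 3/(10*s).
Integrate each term: A/(s−a) contributes A·log|s−a|.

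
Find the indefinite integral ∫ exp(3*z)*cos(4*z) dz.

Let I denote the integral. Integrate by parts with u = cos(4*z), dv = exp(3*z) dz, so v = exp(3*z)/3: I = exp(3*z)*cos(4*z)/3 + (4/3)·∫ exp(3*z)*sin(4*z) dz.
Apply parts again with u = sin(4*z), dv = exp(3*z) dz: ∫ exp(3*z)*sin(4*z) dz = exp(3*z)*sin(4*z)/3 − (4/3)·I. Substituting back brings back I: I = 4*exp(3*z)*sin(4*z)/9 + exp(3*z)*cos(4*z)/3 − (16/9)·I.
Solving for I: (1 + 16/9)·I equals the remaining terms, so I = (9/25)·(4*exp(3*z)*sin(4*z)/9 + exp(3*z)*cos(4*z)/3).

4*exp(3*z)*sin(4*z)/25 + 3*exp(3*z)*cos(4*z)/25 + C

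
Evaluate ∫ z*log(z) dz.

z**2*log(z)/2 - z**2/4 + C

Use integration by parts with u = log(z), dv = z dz.
Then du = 1/z dz and v = z**2/2.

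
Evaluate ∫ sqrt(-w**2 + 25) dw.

Substitute w = 5·sin(θ), so dw = 5·cos(θ) dθ and the radical becomes sqrt(-w**2 + 25) = 5·cos(θ) by the Pythagorean identity.
Integrate the resulting trig expression in θ, then back-substitute θ = asin(w/5), sin(θ) = w/5, cos(θ) = sqrt(-w**2 + 25)/5 (absorbing any constant into C).

w*sqrt(-w**2 + 25)/2 + 25*asin(w/5)/2 + C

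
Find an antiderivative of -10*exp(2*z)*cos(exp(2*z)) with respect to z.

Let u = exp(2*z), so du = (2*exp(2*z)) dz.
Rewriting, the integral becomes -5·∫ cos(u) du = -5·sin(u).
Substituting back, u = exp(2*z).

-5*sin(exp(2*z)) + C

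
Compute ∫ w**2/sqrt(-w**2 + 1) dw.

-w*sqrt(-w**2 + 1)/2 + asin(w)/2 + C

Substitute w = sin(θ), so dw = cos(θ) dθ and the radical becomes sqrt(-w**2 + 1) = cos(θ) by the Pythagorean identity.
Integrate the resulting trig expression in θ, then back-substitute θ = asin(w), sin(θ) = w, cos(θ) = sqrt(-w**2 + 1) (absorbing any constant into C).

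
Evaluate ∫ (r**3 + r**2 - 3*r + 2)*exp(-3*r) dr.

Use integration by parts with u = r**3 + r**2 - 3*r + 2, dv = exp(-3*r) dr, so v = -exp(-3*r)/3.
Apply parts 3 times (tabular method): alternate signs, differentiate u down to 0, integrate dv up.

(-9*r**3 - 18*r**2 + 15*r - 13)*exp(-3*r)/27 + C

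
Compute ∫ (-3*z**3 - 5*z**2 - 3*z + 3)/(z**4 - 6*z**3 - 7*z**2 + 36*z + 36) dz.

-281*log(z - 6)/56 + 11*log(z - 3)/5 + log(z + 1)/7 - 13*log(z + 2)/40 + C

Factor the denominator: (z - 6)*(z - 3)*(z + 1)*(z + 2).
Partial-fraction decomposition: -13/(40*(z + 2)) + 1/(7*(z + 1)) + 11/(5*(z - 3)) - 281/(56*(z - 6)).
Integrate each term: A/(z−a) contributes A·log|z−a|.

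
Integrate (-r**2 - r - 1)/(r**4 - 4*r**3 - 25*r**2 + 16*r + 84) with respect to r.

Factor the denominator: (r - 7)*(r - 2)*(r + 2)*(r + 3).
Partial-fraction decomposition: 7/(50*(r + 3)) - 1/(12*(r + 2)) + 7/(100*(r - 2)) - 19/(150*(r - 7)).
Integrate each term: A/(r−a) contributes A·log|r−a|.

-19*log(r - 7)/150 + 7*log(r - 2)/100 - log(r + 2)/12 + 7*log(r + 3)/50 + C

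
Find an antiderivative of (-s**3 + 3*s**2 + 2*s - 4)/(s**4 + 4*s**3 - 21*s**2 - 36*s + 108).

Factor the denominator: (s - 3)*(s - 2)*(s + 3)*(s + 6).
Partial-fraction decomposition: -77/(54*(s + 6)) + 22/(45*(s + 3)) - 1/(10*(s - 2)) + 1/(27*(s - 3)).
Integrate each term: A/(s−a) contributes A·log|s−a|.

log(s - 3)/27 - log(s - 2)/10 + 22*log(s + 3)/45 - 77*log(s + 6)/54 + C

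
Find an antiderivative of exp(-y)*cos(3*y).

Let I denote the integral. Integrate by parts with u = cos(3*y), dv = exp(-y) dy, so v = -exp(-y): I = -exp(-y)*cos(3*y) − 3·∫ exp(-y)*sin(3*y) dy.
Apply parts again with u = sin(3*y), dv = exp(-y) dy: ∫ exp(-y)*sin(3*y) dy = -exp(-y)*sin(3*y) + 3·I. Substituting back brings back I: I = 3*exp(-y)*sin(3*y) - exp(-y)*cos(3*y) − 9·I.
Solving for I: (1 + 9)·I equals the remaining terms, so I = (1/10)·(3*exp(-y)*sin(3*y) - exp(-y)*cos(3*y)).

3*exp(-y)*sin(3*y)/10 - exp(-y)*cos(3*y)/10 + C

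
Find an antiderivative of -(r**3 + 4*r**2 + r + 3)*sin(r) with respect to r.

r**3*cos(r) - 3*r**2*sin(r) + 4*r**2*cos(r) - 8*r*sin(r) - 5*r*cos(r) + 5*sin(r) - 5*cos(r) + C

Use integration by parts with u = r**3 + 4*r**2 + r + 3, dv = -sin(r) dr, so v = cos(r).
Apply parts 3 times (tabular method): alternate signs, differentiate u down to 0, integrate dv up.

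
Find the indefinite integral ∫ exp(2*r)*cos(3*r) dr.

3*exp(2*r)*sin(3*r)/13 + 2*exp(2*r)*cos(3*r)/13 + C

Let I denote the integral. Integrate by parts with u = cos(3*r), dv = exp(2*r) dr, so v = exp(2*r)/2: I = exp(2*r)*cos(3*r)/2 + (3/2)·∫ exp(2*r)*sin(3*r) dr.
Apply parts again with u = sin(3*r), dv = exp(2*r) dr: ∫ exp(2*r)*sin(3*r) dr = exp(2*r)*sin(3*r)/2 − (3/2)·I. Substituting back brings back I: I = 3*exp(2*r)*sin(3*r)/4 + exp(2*r)*cos(3*r)/2 − (9/4)·I.
Solving for I: (1 + 9/4)·I equals the remaining terms, so I = (4/13)·(3*exp(2*r)*sin(3*r)/4 + exp(2*r)*cos(3*r)/2).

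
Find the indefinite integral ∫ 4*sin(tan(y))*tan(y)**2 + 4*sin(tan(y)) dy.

-4*cos(tan(y)) + C

Let u = tan(y), so du = (tan(y)**2 + 1) dy.
Rewriting, the integral becomes 4·∫ sin(u) du = 4·-cos(u).
Substituting back, u = tan(y).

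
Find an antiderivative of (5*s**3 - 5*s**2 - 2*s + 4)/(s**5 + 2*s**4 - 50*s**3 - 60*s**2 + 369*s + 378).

892*log(s - 6)/2457 - 11*log(s - 3)/90 - log(s + 1)/84 + 85*log(s + 3)/216 - 971*log(s + 7)/1560 + C

Factor the denominator: (s - 6)*(s - 3)*(s + 1)*(s + 3)*(s + 7).
Partial-fraction decomposition: -971/(1560*(s + 7)) + 85/(216*(s + 3)) - 1/(84*(s + 1)) - 11/(90*(s - 3)) + 892/(2457*(s - 6)).
Integrate each term: A/(s−a) contributes A·log|s−a|.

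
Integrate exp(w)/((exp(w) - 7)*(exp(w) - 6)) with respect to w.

Let u = e^w, du = e^w dw.
The integral becomes ∫ du/((u-7)(u-6)); decompose into partial fractions.

log(exp(w) - 7) - log(exp(w) - 6) + C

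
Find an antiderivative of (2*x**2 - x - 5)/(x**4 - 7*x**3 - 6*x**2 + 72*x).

-5*log(x)/72 + 61*log(x - 6)/108 - 23*log(x - 4)/56 - 16*log(x + 3)/189 + C

Factor the denominator: x*(x - 6)*(x - 4)*(x + 3).
Partial-fraction decomposition: -16/(189*(x + 3)) - 23/(56*(x - 4)) + 61/(108*(x - 6)) - 5/(72*x).
Integrate each term: A/(x−a) contributes A·log|x−a|.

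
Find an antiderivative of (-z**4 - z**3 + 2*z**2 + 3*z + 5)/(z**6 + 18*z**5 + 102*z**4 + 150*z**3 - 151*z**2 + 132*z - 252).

Factor the denominator: (z - 1)*(z + 6)**2*(z + 7)*(z**2 + 1).
Partial-fraction decomposition: -(409*z + 62)/(34225*(z**2 + 1)) + 247/(50*(z + 7)) - 331263/(67081*(z + 6)) + 1021/(259*(z + 6)**2) + 1/(98*(z - 1)).
Integrate each term; A/(z−a) gives A·log|z−a|; the (Bz+D)/(z²+p²) term gives a log and an atan.

log(z - 1)/98 - 331263*log(z + 6)/67081 + 247*log(z + 7)/50 - 409*log(z**2 + 1)/68450 - 62*atan(z)/34225 - 1021/(259*z + 1554) + C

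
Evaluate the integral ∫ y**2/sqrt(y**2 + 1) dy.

Substitute y = tan(θ), so dy = sec(θ)^2 dθ and the radical becomes sqrt(y**2 + 1) = sec(θ) by the Pythagorean identity.
Integrate the resulting trig expression in θ, then back-substitute tan(θ) = y, sec(θ) = sqrt(y**2 + 1) (absorbing any constant into C).

y*sqrt(y**2 + 1)/2 - log(y + sqrt(y**2 + 1))/2 + C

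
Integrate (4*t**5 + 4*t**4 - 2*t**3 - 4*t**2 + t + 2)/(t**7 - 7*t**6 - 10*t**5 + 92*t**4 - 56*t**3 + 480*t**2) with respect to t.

Factor the denominator: t**2*(t - 6)*(t - 5)*(t + 4)*(t**2 + 4).
Partial-fraction decomposition: -(307*t + 172)/(2320*(t**2 + 4)) - 301/(2880*(t + 4)) - 14657/(6525*(t - 5)) + 893/(360*(t - 6)) + 37/(14400*t) + 1/(240*t**2).
Integrate each term; A/(t−a) gives A·log|t−a|; the (Bt+D)/(t²+p²) term gives a log and an atan.

37*log(t)/14400 + 893*log(t - 6)/360 - 14657*log(t - 5)/6525 - 301*log(t + 4)/2880 - 307*log(t**2 + 4)/4640 - 43*atan(t/2)/1160 - 1/(240*t) + C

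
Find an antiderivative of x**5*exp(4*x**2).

(8*x**4 - 4*x**2 + 1)*exp(4*x**2)/64 + C

Let u = x², du = 2x dx; rewrite as (1/2)∫ u^2·exp(4u) du.
Now integrate by parts 2 times.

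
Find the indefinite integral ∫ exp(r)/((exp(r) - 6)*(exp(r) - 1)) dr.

Let u = e^r, du = e^r dr.
The integral becomes ∫ du/((u-6)(u-1)); decompose into partial fractions.

log(exp(r) - 6)/5 - log(exp(r) - 1)/5 + C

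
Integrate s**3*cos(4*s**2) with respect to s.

Let u = s², du = 2s ds; rewrite as (1/2)∫ u^1·cos(4u) du.
Now integrate by parts 1 time.

s**2*sin(4*s**2)/8 + cos(4*s**2)/32 + C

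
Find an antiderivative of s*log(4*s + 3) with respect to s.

s**2*log(4*s + 3)/2 - s**2/4 + 3*s/8 - 9*log(4*s + 3)/32 + C

Use integration by parts with u = log(4*s + 3), dv = s ds.
Then du = 4/(4*s + 3) ds and v = s**2/2.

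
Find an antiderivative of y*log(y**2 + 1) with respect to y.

y**2*log(y**2 + 1)/2 - y**2/2 + log(y**2 + 1)/2 + C

Let u = y**2 + 1, so du = (2*y) dy.
The integral becomes (1/2)·∫ log(u) du; integrate by parts with u′=log(u), dv′=du.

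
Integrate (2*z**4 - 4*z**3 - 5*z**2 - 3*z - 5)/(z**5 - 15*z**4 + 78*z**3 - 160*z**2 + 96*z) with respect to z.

Factor the denominator: z*(z - 6)*(z - 4)**2*(z - 1).
Partial-fraction decomposition: 1/(3*(z - 1)) - 1055/(96*(z - 4)) - 53/(8*(z - 4)**2) + 305/(24*(z - 6)) - 5/(96*z).
Integrate each term; A/(z−a) gives A·log|z−a|; A/(z−a)² gives −A/(z−a).

-5*log(z)/96 + 305*log(z - 6)/24 - 1055*log(z - 4)/96 + log(z - 1)/3 + 53/(8*z - 32) + C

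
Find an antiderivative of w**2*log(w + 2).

Use integration by parts with u = log(w + 2), dv = w**2 dw.
Then du = 1/(w + 2) dw and v = w**3/3.

w**3*log(w + 2)/3 - w**3/9 + w**2/3 - 4*w/3 + 8*log(w + 2)/3 + C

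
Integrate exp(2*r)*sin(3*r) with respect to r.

2*exp(2*r)*sin(3*r)/13 - 3*exp(2*r)*cos(3*r)/13 + C

Let I denote the integral. Integrate by parts with u = sin(3*r), dv = exp(2*r) dr, so v = exp(2*r)/2: I = exp(2*r)*sin(3*r)/2 − (3/2)·∫ exp(2*r)*cos(3*r) dr.
Apply parts again with u = cos(3*r), dv = exp(2*r) dr: ∫ exp(2*r)*cos(3*r) dr = exp(2*r)*cos(3*r)/2 + (3/2)·I. Substituting back brings back I: I = exp(2*r)*sin(3*r)/2 - 3*exp(2*r)*cos(3*r)/4 − (9/4)·I.
Solving for I: (1 + 9/4)·I equals the remaining terms, so I = (4/13)·(exp(2*r)*sin(3*r)/2 - 3*exp(2*r)*cos(3*r)/4).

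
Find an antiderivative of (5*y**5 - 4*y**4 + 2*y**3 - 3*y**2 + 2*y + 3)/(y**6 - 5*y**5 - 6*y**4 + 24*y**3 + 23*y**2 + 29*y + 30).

13313*log(y - 5)/2184 - 927*log(y - 3)/400 - 13*log(y + 1)/48 + 253*log(y + 2)/175 + 61*log(y**2 + 1)/2600 + 123*atan(y)/1300 + C

Factor the denominator: (y - 5)*(y - 3)*(y + 1)*(y + 2)*(y**2 + 1).
Partial-fraction decomposition: (61*y + 123)/(1300*(y**2 + 1)) + 253/(175*(y + 2)) - 13/(48*(y + 1)) - 927/(400*(y - 3)) + 13313/(2184*(y - 5)).
Integrate each term; A/(y−a) gives A·log|y−a|; the (By+D)/(y²+p²) term gives a log and an atan.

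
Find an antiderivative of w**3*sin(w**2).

-w**2*cos(w**2)/2 + sin(w**2)/2 + C

Let u = w², du = 2w dw; rewrite as (1/2)∫ u^1·sin(1u) du.
Now integrate by parts 1 time.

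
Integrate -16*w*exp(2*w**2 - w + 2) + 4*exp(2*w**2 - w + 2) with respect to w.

Let u = 2*w**2 - w + 2, so du = (4*w - 1) dw.
Rewriting, the integral becomes -4·∫ e^u du = -4·e^u.
Substituting back, u = 2*w**2 - w + 2.

-4*exp(2*w**2 - w + 2) + C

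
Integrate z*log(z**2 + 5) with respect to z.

z**2*log(z**2 + 5)/2 - z**2/2 + 5*log(z**2 + 5)/2 + C

Let u = z**2 + 5, so du = (2*z) dz.
The integral becomes (1/2)·∫ log(u) du; integrate by parts with u′=log(u), dv′=du.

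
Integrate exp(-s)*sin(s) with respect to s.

-exp(-s)*sin(s)/2 - exp(-s)*cos(s)/2 + C

Let I denote the integral. Integrate by parts with u = sin(s), dv = exp(-s) ds, so v = -exp(-s): I = -exp(-s)*sin(s) + ∫ exp(-s)*cos(s) ds.
Apply parts again with u = cos(s), dv = exp(-s) ds: ∫ exp(-s)*cos(s) ds = -exp(-s)*cos(s) − I. Substituting back brings back I: I = -exp(-s)*sin(s) - exp(-s)*cos(s) − I.
Solving for I: (1 + 1)·I equals the remaining terms, so I = (1/2)·(-exp(-s)*sin(s) - exp(-s)*cos(s)).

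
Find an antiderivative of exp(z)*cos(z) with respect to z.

Let I denote the integral. Integrate by parts with u = cos(z), dv = exp(z) dz, so v = exp(z): I = exp(z)*cos(z) + ∫ exp(z)*sin(z) dz.
Apply parts again with u = sin(z), dv = exp(z) dz: ∫ exp(z)*sin(z) dz = exp(z)*sin(z) − I. Substituting back brings back I: I = exp(z)*sin(z) + exp(z)*cos(z) − I.
Solving for I: (1 + 1)·I equals the remaining terms, so I = (1/2)·(exp(z)*sin(z) + exp(z)*cos(z)).

exp(z)*sin(z)/2 + exp(z)*cos(z)/2 + C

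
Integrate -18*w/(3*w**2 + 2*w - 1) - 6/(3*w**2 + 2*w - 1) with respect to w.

Let u = 3*w**2 + 2*w - 1, so du = (6*w + 2) dw.
Rewriting, the integral becomes -3·∫ 1/u du = -3·log(u).
Substituting back, u = 3*w**2 + 2*w - 1.

-3*log(3*w**2 + 2*w - 1) + C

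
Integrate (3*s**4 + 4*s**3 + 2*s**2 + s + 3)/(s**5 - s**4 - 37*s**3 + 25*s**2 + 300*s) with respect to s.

Factor the denominator: s*(s - 5)*(s - 4)*(s + 3)*(s + 5).
Partial-fraction decomposition: 1423/(900*(s + 5)) - 51/(112*(s + 3)) - 1063/(252*(s - 4)) + 2433/(400*(s - 5)) + 1/(100*s).
Integrate each term: A/(s−a) contributes A·log|s−a|.

log(s)/100 + 2433*log(s - 5)/400 - 1063*log(s - 4)/252 - 51*log(s + 3)/112 + 1423*log(s + 5)/900 + C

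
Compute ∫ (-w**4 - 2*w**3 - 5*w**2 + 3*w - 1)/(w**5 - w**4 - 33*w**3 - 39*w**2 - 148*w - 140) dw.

-69*log(w - 7)/106 + log(w + 1)/20 - 43*log(w + 5)/116 - 109*log(w**2 + 4)/7685 - 1897*atan(w/2)/15370 + C

Factor the denominator: (w - 7)*(w + 1)*(w + 5)*(w**2 + 4).
Partial-fraction decomposition: -(218*w + 1897)/(7685*(w**2 + 4)) - 43/(116*(w + 5)) + 1/(20*(w + 1)) - 69/(106*(w - 7)).
Integrate each term; A/(w−a) gives A·log|w−a|; the (Bw+D)/(w²+p²) term gives a log and an atan.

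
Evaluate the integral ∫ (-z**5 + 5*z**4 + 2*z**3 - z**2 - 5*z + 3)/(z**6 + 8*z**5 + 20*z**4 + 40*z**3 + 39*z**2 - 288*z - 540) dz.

Factor the denominator: (z - 2)*(z + 2)*(z + 3)*(z + 5)*(z**2 + 9).
Partial-fraction decomposition: (220*z + 277)/(442*(z**2 + 9)) - 2001/(476*(z + 5)) + 67/(20*(z + 3)) - 35/(52*(z + 2)) + 53/(1820*(z - 2)).
Integrate each term; A/(z−a) gives A·log|z−a|; the (Bz+D)/(z²+p²) term gives a log and an atan.

53*log(z - 2)/1820 - 35*log(z + 2)/52 + 67*log(z + 3)/20 - 2001*log(z + 5)/476 + 55*log(z**2 + 9)/221 + 277*atan(z/3)/1326 + C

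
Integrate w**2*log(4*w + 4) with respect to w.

w**3*log(4*w + 4)/3 - w**3/9 + w**2/6 - w/3 + log(w + 1)/3 + C

Use integration by parts with u = log(4*w + 4), dv = w**2 dw.
Then du = 4/(4*w + 4) dw and v = w**3/3.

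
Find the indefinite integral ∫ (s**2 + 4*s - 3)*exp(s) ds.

(s**2 + 2*s - 5)*exp(s) + C

Use integration by parts with u = s**2 + 4*s - 3, dv = exp(s) ds, so v = exp(s).
Apply parts 2 times (tabular method): alternate signs, differentiate u down to 0, integrate dv up.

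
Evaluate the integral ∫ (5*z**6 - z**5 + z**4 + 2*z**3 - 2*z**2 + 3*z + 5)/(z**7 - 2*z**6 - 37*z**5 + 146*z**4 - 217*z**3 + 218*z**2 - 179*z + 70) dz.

Factor the denominator: (z - 5)*(z - 2)*(z - 1)**2*(z + 7)*(z**2 + 1).
Partial-fraction decomposition: 3*(7*z - 4)/(1300*(z**2 + 1)) + 606653/(345600*(z + 7)) + 285/(512*(z - 1)) + 13/(64*(z - 1)**2) - 323/(135*(z - 2)) + 75845/(14976*(z - 5)).
Integrate each term; A/(z−a) gives A·log|z−a|; the (Bz+D)/(z²+p²) term gives a log and an atan.

75845*log(z - 5)/14976 - 323*log(z - 2)/135 + 285*log(z - 1)/512 + 606653*log(z + 7)/345600 + 21*log(z**2 + 1)/2600 - 3*atan(z)/325 - 13/(64*z - 64) + C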